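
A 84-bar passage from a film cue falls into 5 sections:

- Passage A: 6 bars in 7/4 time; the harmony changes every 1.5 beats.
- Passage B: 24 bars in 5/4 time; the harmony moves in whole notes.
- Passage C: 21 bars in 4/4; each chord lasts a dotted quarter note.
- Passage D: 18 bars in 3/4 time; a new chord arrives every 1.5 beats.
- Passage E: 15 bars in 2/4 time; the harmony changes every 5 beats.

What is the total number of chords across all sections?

A: 6·7 = 42 beats, 42/1.5 = 28 chords.
B: 24·5 = 120 beats, 120/4 = 30 chords.
C: 21·4 = 84 beats, 84/1.5 = 56 chords.
D: 18·3 = 54 beats, 54/1.5 = 36 chords.
E: 15·2 = 30 beats, 30/5 = 6 chords.
Total: 28 + 30 + 56 + 36 + 6 = 156.

156 chords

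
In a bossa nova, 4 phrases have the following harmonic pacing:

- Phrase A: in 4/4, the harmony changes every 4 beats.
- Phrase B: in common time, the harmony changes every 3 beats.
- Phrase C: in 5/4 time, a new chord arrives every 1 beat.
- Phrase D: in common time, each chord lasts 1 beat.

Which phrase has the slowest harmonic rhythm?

A: each chord is 4 beats in 4/4, so 1 per bar.
B: each chord is 3 beats in 4/4, so 4/3 per bar.
C: each chord is 1 beat in 5/4, so 5 per bar.
D: each chord is 1 beat in 4/4, so 4 per bar.
Slowest is A at 1 chords/bar.

Phrase A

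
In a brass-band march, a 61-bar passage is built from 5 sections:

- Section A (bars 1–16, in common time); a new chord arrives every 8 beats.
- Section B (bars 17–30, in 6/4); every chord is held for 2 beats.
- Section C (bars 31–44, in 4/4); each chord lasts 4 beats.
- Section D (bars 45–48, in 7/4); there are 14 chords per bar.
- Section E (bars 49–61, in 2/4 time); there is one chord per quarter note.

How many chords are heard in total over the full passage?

146 chords

A: 16·4 = 64 beats, 64/8 = 8 chords.
B: 14·6 = 84 beats, 84/2 = 42 chords.
C: 14·4 = 56 beats, 56/4 = 14 chords.
D: 4·7 = 28 beats, 28/0.5 = 56 chords.
E: 13·2 = 26 beats, 26/1 = 26 chords.
Total: 8 + 42 + 14 + 56 + 26 = 146.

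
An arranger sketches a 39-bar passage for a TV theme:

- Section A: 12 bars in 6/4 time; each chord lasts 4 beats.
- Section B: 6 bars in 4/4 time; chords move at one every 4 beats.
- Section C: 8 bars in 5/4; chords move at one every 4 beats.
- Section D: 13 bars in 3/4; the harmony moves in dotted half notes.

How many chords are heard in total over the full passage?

47 chords

A has 72 beats and chords last 4 each, so 18 chords.
B has 24 beats and chords last 4 each, so 6 chords.
C has 40 beats and chords last 4 each, so 10 chords.
D has 39 beats and chords last 3 each, so 13 chords.
Total: 18 + 6 + 10 + 13 = 47.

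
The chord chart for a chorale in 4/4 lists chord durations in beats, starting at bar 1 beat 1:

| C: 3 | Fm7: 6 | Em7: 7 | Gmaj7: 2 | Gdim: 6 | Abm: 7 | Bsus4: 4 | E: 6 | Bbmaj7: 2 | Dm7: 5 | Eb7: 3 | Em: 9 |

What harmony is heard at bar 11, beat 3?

Bbmaj7

Beat 3 of bar 11 is beat (11−1)×4 + 3 = 43 overall.
Running totals: C ends at 3, Fm7 ends at 9, Em7 ends at 16, Gmaj7 ends at 18, Gdim ends at 24, Abm ends at 31, Bsus4 ends at 35, E ends at 41, Bbmaj7 ends at 43.
Beat 43 falls within Bbmaj7.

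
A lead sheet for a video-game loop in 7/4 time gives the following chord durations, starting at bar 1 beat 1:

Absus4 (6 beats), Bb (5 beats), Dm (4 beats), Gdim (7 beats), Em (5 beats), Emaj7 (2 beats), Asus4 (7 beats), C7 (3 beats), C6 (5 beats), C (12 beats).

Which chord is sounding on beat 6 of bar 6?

C6

Beat 6 of bar 6 is beat (6−1)×7 + 6 = 41 overall.
Running totals: Absus4 ends at 6, Bb ends at 11, Dm ends at 15, Gdim ends at 22, Em ends at 27, Emaj7 ends at 29, Asus4 ends at 36, C7 ends at 39, C6 ends at 44.
Beat 41 falls within C6.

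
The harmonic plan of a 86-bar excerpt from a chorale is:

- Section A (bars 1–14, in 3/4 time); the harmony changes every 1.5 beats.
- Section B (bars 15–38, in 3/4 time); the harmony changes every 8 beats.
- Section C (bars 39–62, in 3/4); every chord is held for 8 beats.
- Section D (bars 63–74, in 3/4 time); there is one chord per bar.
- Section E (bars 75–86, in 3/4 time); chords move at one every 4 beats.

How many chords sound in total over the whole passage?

A: 14 bars × 3 beats = 42 beats; 1.5 beats/chord → 28 chords.
B: 24 bars × 3 beats = 72 beats; 8 beats/chord → 9 chords.
C: 24 bars × 3 beats = 72 beats; 8 beats/chord → 9 chords.
D: 12 bars × 3 beats = 36 beats; 3 beats/chord → 12 chords.
E: 12 bars × 3 beats = 36 beats; 4 beats/chord → 9 chords.
Total: 28 + 9 + 9 + 12 + 9 = 67.

67 chords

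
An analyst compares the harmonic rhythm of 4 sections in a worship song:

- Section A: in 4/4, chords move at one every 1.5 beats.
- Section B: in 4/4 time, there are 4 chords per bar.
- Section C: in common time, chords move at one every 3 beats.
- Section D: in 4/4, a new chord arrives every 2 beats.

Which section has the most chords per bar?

Section B

A: 4 beats/bar ÷ 1.5 beats/chord = 8/3 chords/bar.
B: 4 beats/bar ÷ 1 beat/chord = 4 chords/bar.
C: 4 beats/bar ÷ 3 beats/chord = 4/3 chords/bar.
D: 4 beats/bar ÷ 2 beats/chord = 2 chords/bar.
Fastest is B at 4 chords/bar.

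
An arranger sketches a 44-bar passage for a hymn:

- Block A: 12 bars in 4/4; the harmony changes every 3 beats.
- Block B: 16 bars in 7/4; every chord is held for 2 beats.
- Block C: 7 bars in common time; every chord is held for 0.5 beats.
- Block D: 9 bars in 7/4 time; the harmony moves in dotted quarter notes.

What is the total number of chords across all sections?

A: 12·4 = 48 beats, 48/3 = 16 chords.
B: 16·7 = 112 beats, 112/2 = 56 chords.
C: 7·4 = 28 beats, 28/0.5 = 56 chords.
D: 9·7 = 63 beats, 63/1.5 = 42 chords.
Total: 16 + 56 + 56 + 42 = 170.

170 chords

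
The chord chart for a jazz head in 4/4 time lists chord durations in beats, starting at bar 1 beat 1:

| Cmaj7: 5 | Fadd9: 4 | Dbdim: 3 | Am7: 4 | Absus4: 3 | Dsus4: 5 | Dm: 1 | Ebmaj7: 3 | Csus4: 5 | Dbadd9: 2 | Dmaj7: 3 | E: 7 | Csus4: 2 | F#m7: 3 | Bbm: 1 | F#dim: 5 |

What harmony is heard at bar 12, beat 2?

Beat 2 of bar 12 is beat (12−1)×4 + 2 = 46 overall.
Running totals: Cmaj7 ends at 5, Fadd9 ends at 9, Dbdim ends at 12, Am7 ends at 16, Absus4 ends at 19, Dsus4 ends at 24, Dm ends at 25, Ebmaj7 ends at 28, Csus4 ends at 33, Dbadd9 ends at 35, Dmaj7 ends at 38, E ends at 45, Csus4 ends at 47.
Beat 46 falls within Csus4.

Csus4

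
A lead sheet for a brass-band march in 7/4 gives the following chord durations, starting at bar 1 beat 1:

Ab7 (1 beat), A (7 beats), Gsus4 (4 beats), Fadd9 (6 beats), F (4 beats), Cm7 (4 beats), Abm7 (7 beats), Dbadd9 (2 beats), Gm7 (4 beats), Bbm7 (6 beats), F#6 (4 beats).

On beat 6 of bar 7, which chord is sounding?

Beat 6 of bar 7 is beat (7−1)×7 + 6 = 48 overall.
Running totals: Ab7 ends at 1, A ends at 8, Gsus4 ends at 12, Fadd9 ends at 18, F ends at 22, Cm7 ends at 26, Abm7 ends at 33, Dbadd9 ends at 35, Gm7 ends at 39, Bbm7 ends at 45, F#6 ends at 49.
Beat 48 falls within F#6.

F#6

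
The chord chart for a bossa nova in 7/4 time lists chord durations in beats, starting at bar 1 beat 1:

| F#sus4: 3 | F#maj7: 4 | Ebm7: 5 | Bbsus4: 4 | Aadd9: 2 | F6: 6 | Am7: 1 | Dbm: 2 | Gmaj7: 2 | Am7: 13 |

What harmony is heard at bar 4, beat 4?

Beat 4 of bar 4 is beat (4−1)×7 + 4 = 25 overall.
Running totals: F#sus4 ends at 3, F#maj7 ends at 7, Ebm7 ends at 12, Bbsus4 ends at 16, Aadd9 ends at 18, F6 ends at 24, Am7 ends at 25.
Beat 25 falls within Am7.

Am7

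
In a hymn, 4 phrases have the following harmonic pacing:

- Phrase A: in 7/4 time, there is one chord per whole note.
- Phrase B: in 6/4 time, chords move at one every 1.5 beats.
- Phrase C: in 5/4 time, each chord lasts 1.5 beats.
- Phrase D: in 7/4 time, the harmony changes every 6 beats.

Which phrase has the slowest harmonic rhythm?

Phrase D

A: each chord is 4 beats in 7/4, so 1.75 per bar.
B: each chord is 1.5 beats in 6/4, so 4 per bar.
C: each chord is 1.5 beats in 5/4, so 10/3 per bar.
D: each chord is 6 beats in 7/4, so 7/6 per bar.
Slowest is D at 7/6 chords/bar.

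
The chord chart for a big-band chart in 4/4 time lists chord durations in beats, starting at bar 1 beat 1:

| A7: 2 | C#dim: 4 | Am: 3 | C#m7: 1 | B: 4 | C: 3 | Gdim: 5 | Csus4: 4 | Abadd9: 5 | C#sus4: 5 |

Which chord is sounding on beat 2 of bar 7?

Beat 2 of bar 7 is beat (7−1)×4 + 2 = 26 overall.
Running totals: A7 ends at 2, C#dim ends at 6, Am ends at 9, C#m7 ends at 10, B ends at 14, C ends at 17, Gdim ends at 22, Csus4 ends at 26.
Beat 26 falls within Csus4.

Csus4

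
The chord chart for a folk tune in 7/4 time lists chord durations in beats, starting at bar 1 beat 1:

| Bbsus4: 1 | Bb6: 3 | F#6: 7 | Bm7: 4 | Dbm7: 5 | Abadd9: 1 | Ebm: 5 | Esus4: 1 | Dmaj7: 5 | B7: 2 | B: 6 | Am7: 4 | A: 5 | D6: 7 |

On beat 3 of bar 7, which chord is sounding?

A

Beat 3 of bar 7 is beat (7−1)×7 + 3 = 45 overall.
Running totals: Bbsus4 ends at 1, Bb6 ends at 4, F#6 ends at 11, Bm7 ends at 15, Dbm7 ends at 20, Abadd9 ends at 21, Ebm ends at 26, Esus4 ends at 27, Dmaj7 ends at 32, B7 ends at 34, B ends at 40, Am7 ends at 44, A ends at 49.
Beat 45 falls within A.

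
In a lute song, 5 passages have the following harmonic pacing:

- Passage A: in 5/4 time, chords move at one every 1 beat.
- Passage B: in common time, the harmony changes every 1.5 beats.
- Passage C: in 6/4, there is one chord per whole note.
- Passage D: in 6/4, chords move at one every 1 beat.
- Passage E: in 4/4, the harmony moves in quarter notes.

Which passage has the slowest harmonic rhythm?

A: each chord is 1 beat in 5/4, so 5 per bar.
B: each chord is 1.5 beats in 4/4, so 8/3 per bar.
C: each chord is 4 beats in 6/4, so 1.5 per bar.
D: each chord is 1 beat in 6/4, so 6 per bar.
E: each chord is 1 beat in 4/4, so 4 per bar.
Slowest is C at 1.5 chords/bar.

Passage C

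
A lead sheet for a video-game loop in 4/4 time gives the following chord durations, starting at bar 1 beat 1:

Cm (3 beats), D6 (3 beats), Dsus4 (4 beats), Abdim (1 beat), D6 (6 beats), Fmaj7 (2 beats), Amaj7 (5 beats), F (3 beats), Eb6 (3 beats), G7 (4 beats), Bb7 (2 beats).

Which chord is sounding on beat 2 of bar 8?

Beat 2 of bar 8 is beat (8−1)×4 + 2 = 30 overall.
Running totals: Cm ends at 3, D6 ends at 6, Dsus4 ends at 10, Abdim ends at 11, D6 ends at 17, Fmaj7 ends at 19, Amaj7 ends at 24, F ends at 27, Eb6 ends at 30.
Beat 30 falls within Eb6.

Eb6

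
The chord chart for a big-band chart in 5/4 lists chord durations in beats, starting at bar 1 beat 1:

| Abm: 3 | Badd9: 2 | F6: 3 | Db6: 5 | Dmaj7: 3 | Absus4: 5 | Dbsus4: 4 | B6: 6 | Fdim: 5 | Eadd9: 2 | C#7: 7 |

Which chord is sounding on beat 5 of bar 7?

Beat 5 of bar 7 is beat (7−1)×5 + 5 = 35 overall.
Running totals: Abm ends at 3, Badd9 ends at 5, F6 ends at 8, Db6 ends at 13, Dmaj7 ends at 16, Absus4 ends at 21, Dbsus4 ends at 25, B6 ends at 31, Fdim ends at 36.
Beat 35 falls within Fdim.

Fdim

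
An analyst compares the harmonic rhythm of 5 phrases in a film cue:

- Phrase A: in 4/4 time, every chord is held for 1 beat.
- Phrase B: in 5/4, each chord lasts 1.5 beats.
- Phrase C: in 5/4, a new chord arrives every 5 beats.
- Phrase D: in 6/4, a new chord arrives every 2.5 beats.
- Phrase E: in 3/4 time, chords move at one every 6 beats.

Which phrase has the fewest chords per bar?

Phrase E

A: 4/1 = 4 chords/bar.
B: 5/1.5 = 10/3 chords/bar.
C: 5/5 = 1 chord/bar.
D: 6/2.5 = 2.4 chords/bar.
E: 3/6 = 0.5 chords/bar.
Slowest is E at 0.5 chords/bar.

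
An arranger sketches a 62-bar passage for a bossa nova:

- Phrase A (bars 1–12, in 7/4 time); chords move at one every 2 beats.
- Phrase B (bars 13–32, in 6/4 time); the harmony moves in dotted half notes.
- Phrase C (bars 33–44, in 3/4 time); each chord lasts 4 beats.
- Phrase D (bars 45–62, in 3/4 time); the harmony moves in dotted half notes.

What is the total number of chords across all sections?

109 chords

A: 12·7 = 84 beats, 84/2 = 42 chords.
B: 20·6 = 120 beats, 120/3 = 40 chords.
C: 12·3 = 36 beats, 36/4 = 9 chords.
D: 18·3 = 54 beats, 54/3 = 18 chords.
Total: 42 + 40 + 9 + 18 = 109.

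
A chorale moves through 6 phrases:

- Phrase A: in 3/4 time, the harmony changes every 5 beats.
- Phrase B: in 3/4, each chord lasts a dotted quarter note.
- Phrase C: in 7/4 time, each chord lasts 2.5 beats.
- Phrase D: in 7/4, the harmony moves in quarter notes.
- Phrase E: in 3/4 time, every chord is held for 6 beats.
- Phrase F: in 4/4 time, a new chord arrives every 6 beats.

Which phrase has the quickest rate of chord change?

A: each chord is 5 beats in 3/4, so 0.6 per bar.
B: each chord is 1.5 beats in 3/4, so 2 per bar.
C: each chord is 2.5 beats in 7/4, so 2.8 per bar.
D: each chord is 1 beat in 7/4, so 7 per bar.
E: each chord is 6 beats in 3/4, so 0.5 per bar.
F: each chord is 6 beats in 4/4, so 2/3 per bar.
Fastest is D at 7 chords/bar.

Phrase D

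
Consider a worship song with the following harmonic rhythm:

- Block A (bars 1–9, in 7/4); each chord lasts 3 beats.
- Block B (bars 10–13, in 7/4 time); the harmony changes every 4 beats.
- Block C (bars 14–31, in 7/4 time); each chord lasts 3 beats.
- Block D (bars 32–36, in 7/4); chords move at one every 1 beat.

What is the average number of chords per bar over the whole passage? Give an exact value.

A: 9 × 7 = 63 beats ÷ 3 = 21 chords.
B: 4 × 7 = 28 beats ÷ 4 = 7 chords.
C: 18 × 7 = 126 beats ÷ 3 = 42 chords.
D: 5 × 7 = 35 beats ÷ 1 = 35 chords.
Overall: 105 chords over 36 bars → 105/36 = 35/12 chords per bar.

35/12 chords per bar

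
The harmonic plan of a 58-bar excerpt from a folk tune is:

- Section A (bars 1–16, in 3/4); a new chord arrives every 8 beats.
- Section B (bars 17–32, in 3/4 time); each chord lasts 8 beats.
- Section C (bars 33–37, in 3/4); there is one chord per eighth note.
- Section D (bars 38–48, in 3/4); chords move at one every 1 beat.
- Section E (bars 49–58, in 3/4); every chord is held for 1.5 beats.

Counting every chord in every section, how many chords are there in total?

A: 16 bars × 3 beats = 48 beats; 8 beats/chord → 6 chords.
B: 16 bars × 3 beats = 48 beats; 8 beats/chord → 6 chords.
C: 5 bars × 3 beats = 15 beats; 0.5 beats/chord → 30 chords.
D: 11 bars × 3 beats = 33 beats; 1 beat/chord → 33 chords.
E: 10 bars × 3 beats = 30 beats; 1.5 beats/chord → 20 chords.
Total: 6 + 6 + 30 + 33 + 20 = 95.

95 chords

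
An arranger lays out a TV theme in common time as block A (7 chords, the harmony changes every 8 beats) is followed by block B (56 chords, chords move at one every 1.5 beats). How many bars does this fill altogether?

A: 7 × 8 = 56 beats = 14 bars.
B: 56 × 1.5 = 84 beats = 21 bars.
Total: 14 + 21 = 35 bars.

35 bars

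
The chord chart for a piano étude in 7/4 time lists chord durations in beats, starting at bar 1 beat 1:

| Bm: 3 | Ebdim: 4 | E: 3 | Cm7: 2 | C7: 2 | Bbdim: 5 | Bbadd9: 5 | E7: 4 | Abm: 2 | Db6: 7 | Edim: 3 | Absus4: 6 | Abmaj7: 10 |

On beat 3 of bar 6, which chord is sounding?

Edim

Beat 3 of bar 6 is beat (6−1)×7 + 3 = 38 overall.
Running totals: Bm ends at 3, Ebdim ends at 7, E ends at 10, Cm7 ends at 12, C7 ends at 14, Bbdim ends at 19, Bbadd9 ends at 24, E7 ends at 28, Abm ends at 30, Db6 ends at 37, Edim ends at 40.
Beat 38 falls within Edim.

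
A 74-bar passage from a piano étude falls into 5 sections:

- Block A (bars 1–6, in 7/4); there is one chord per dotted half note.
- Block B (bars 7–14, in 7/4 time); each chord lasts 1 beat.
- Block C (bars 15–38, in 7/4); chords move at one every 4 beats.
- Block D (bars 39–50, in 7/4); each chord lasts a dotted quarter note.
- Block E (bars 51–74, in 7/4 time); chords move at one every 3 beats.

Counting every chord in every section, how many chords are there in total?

A: 6 bars × 7 beats = 42 beats; 3 beats/chord → 14 chords.
B: 8 bars × 7 beats = 56 beats; 1 beat/chord → 56 chords.
C: 24 bars × 7 beats = 168 beats; 4 beats/chord → 42 chords.
D: 12 bars × 7 beats = 84 beats; 1.5 beats/chord → 56 chords.
E: 24 bars × 7 beats = 168 beats; 3 beats/chord → 56 chords.
Total: 14 + 56 + 42 + 56 + 56 = 224.

224 chords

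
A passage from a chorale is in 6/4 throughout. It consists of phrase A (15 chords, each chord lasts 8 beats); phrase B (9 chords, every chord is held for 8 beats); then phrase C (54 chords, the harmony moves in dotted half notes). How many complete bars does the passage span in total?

A: 15 × 8 = 120 beats = 20 bars.
B: 9 × 8 = 72 beats = 12 bars.
C: 54 × 3 = 162 beats = 27 bars.
Total: 20 + 12 + 27 = 59 bars.

59 bars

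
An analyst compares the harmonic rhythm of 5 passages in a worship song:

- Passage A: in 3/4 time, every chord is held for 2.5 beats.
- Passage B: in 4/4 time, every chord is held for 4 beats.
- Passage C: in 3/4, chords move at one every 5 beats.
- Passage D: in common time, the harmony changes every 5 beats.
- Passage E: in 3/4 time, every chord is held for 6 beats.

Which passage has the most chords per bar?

Passage A

A: each chord is 2.5 beats in 3/4, so 1.2 per bar.
B: each chord is 4 beats in 4/4, so 1 per bar.
C: each chord is 5 beats in 3/4, so 0.6 per bar.
D: each chord is 5 beats in 4/4, so 0.8 per bar.
E: each chord is 6 beats in 3/4, so 0.5 per bar.
Fastest is A at 1.2 chords/bar.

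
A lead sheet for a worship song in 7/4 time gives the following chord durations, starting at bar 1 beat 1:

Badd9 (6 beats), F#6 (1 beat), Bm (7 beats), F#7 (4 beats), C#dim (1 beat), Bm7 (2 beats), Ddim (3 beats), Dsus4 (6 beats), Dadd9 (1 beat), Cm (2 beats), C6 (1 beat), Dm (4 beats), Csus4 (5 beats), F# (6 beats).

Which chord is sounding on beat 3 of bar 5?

Dadd9

Beat 3 of bar 5 is beat (5−1)×7 + 3 = 31 overall.
Running totals: Badd9 ends at 6, F#6 ends at 7, Bm ends at 14, F#7 ends at 18, C#dim ends at 19, Bm7 ends at 21, Ddim ends at 24, Dsus4 ends at 30, Dadd9 ends at 31.
Beat 31 falls within Dadd9.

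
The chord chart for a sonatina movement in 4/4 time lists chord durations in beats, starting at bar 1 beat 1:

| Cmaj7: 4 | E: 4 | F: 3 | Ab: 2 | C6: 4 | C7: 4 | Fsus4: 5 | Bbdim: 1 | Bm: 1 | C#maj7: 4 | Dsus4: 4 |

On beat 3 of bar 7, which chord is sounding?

Beat 3 of bar 7 is beat (7−1)×4 + 3 = 27 overall.
Running totals: Cmaj7 ends at 4, E ends at 8, F ends at 11, Ab ends at 13, C6 ends at 17, C7 ends at 21, Fsus4 ends at 26, Bbdim ends at 27.
Beat 27 falls within Bbdim.

Bbdim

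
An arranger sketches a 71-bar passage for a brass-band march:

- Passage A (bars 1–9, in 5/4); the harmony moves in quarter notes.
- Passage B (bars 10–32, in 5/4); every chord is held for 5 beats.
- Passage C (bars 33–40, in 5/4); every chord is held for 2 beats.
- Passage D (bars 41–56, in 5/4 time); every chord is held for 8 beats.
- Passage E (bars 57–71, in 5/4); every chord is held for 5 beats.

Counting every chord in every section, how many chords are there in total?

113 chords

A: 9·5 = 45 beats, 45/1 = 45 chords.
B: 23·5 = 115 beats, 115/5 = 23 chords.
C: 8·5 = 40 beats, 40/2 = 20 chords.
D: 16·5 = 80 beats, 80/8 = 10 chords.
E: 15·5 = 75 beats, 75/5 = 15 chords.
Total: 45 + 23 + 20 + 10 + 15 = 113.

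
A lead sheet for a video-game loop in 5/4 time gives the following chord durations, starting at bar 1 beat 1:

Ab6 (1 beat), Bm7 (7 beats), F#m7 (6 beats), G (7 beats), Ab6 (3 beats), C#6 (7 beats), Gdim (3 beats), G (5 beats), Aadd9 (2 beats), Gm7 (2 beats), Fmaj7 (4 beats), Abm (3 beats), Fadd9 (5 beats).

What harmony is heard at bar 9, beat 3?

Gm7

Beat 3 of bar 9 is beat (9−1)×5 + 3 = 43 overall.
Running totals: Ab6 ends at 1, Bm7 ends at 8, F#m7 ends at 14, G ends at 21, Ab6 ends at 24, C#6 ends at 31, Gdim ends at 34, G ends at 39, Aadd9 ends at 41, Gm7 ends at 43.
Beat 43 falls within Gm7.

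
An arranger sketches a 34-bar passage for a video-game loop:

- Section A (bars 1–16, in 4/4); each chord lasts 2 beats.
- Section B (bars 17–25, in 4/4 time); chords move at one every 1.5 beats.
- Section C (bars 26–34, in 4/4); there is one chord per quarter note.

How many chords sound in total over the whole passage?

A has 64 beats and chords last 2 each, so 32 chords.
B has 36 beats and chords last 1.5 each, so 24 chords.
C has 36 beats and chords last 1 each, so 36 chords.
Total: 32 + 24 + 36 = 92.

92 chords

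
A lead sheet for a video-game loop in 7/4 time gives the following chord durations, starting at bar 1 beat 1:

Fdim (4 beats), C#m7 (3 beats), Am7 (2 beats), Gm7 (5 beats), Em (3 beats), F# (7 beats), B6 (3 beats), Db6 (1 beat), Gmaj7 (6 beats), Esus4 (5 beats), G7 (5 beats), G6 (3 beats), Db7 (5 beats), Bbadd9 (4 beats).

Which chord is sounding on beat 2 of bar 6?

Beat 2 of bar 6 is beat (6−1)×7 + 2 = 37 overall.
Running totals: Fdim ends at 4, C#m7 ends at 7, Am7 ends at 9, Gm7 ends at 14, Em ends at 17, F# ends at 24, B6 ends at 27, Db6 ends at 28, Gmaj7 ends at 34, Esus4 ends at 39.
Beat 37 falls within Esus4.

Esus4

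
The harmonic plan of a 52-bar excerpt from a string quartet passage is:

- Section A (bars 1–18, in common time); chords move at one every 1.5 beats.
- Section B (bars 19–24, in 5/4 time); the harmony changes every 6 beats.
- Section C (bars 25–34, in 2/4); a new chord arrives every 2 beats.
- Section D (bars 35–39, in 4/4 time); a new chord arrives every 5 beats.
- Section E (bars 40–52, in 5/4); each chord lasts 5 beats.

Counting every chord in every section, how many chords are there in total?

80 chords

A: 18 bars × 4 beats = 72 beats; 1.5 beats/chord → 48 chords.
B: 6 bars × 5 beats = 30 beats; 6 beats/chord → 5 chords.
C: 10 bars × 2 beats = 20 beats; 2 beats/chord → 10 chords.
D: 5 bars × 4 beats = 20 beats; 5 beats/chord → 4 chords.
E: 13 bars × 5 beats = 65 beats; 5 beats/chord → 13 chords.
Total: 48 + 5 + 10 + 4 + 13 = 80.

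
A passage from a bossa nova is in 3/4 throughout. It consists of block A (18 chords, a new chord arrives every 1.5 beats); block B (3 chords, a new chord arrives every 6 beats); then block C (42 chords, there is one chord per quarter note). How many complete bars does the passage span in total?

A: 18 × 1.5 = 27 beats = 9 bars.
B: 3 × 6 = 18 beats = 6 bars.
C: 42 × 1 = 42 beats = 14 bars.
Total: 9 + 6 + 14 = 29 bars.

29 bars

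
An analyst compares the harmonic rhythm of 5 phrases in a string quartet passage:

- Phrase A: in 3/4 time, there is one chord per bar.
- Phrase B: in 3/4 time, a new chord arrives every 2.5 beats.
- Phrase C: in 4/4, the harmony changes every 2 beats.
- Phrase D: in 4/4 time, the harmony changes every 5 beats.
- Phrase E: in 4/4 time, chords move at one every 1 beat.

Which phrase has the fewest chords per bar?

Phrase D

A: 3/3 = 1 chord/bar.
B: 3/2.5 = 1.2 chords/bar.
C: 4/2 = 2 chords/bar.
D: 4/5 = 0.8 chords/bar.
E: 4/1 = 4 chords/bar.
Slowest is D at 0.8 chords/bar.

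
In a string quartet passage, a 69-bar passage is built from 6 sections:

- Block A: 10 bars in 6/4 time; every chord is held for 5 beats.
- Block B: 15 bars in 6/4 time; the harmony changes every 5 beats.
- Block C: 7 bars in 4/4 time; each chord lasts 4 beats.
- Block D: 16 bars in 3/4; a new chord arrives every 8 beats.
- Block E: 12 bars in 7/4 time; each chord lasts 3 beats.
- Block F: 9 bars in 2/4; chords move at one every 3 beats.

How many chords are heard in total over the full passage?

77 chords

A has 60 beats and chords last 5 each, so 12 chords.
B has 90 beats and chords last 5 each, so 18 chords.
C has 28 beats and chords last 4 each, so 7 chords.
D has 48 beats and chords last 8 each, so 6 chords.
E has 84 beats and chords last 3 each, so 28 chords.
F has 18 beats and chords last 3 each, so 6 chords.
Total: 12 + 18 + 7 + 6 + 28 + 6 = 77.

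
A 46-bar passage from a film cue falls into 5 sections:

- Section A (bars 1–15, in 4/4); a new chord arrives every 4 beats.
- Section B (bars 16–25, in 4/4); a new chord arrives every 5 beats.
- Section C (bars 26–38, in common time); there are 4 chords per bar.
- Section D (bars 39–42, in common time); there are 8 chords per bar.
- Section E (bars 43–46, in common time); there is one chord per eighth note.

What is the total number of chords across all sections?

139 chords

A: 15 bars × 4 beats = 60 beats; 4 beats/chord → 15 chords.
B: 10 bars × 4 beats = 40 beats; 5 beats/chord → 8 chords.
C: 13 bars × 4 beats = 52 beats; 1 beat/chord → 52 chords.
D: 4 bars × 4 beats = 16 beats; 0.5 beats/chord → 32 chords.
E: 4 bars × 4 beats = 16 beats; 0.5 beats/chord → 32 chords.
Total: 15 + 8 + 52 + 32 + 32 = 139.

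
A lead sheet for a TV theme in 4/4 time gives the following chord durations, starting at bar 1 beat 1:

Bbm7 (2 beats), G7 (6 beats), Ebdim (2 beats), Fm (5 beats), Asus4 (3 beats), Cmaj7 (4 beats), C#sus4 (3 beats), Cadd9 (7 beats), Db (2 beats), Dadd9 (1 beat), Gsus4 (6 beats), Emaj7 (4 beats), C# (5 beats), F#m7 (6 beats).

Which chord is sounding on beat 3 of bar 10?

Gsus4

Beat 3 of bar 10 is beat (10−1)×4 + 3 = 39 overall.
Running totals: Bbm7 ends at 2, G7 ends at 8, Ebdim ends at 10, Fm ends at 15, Asus4 ends at 18, Cmaj7 ends at 22, C#sus4 ends at 25, Cadd9 ends at 32, Db ends at 34, Dadd9 ends at 35, Gsus4 ends at 41.
Beat 39 falls within Gsus4.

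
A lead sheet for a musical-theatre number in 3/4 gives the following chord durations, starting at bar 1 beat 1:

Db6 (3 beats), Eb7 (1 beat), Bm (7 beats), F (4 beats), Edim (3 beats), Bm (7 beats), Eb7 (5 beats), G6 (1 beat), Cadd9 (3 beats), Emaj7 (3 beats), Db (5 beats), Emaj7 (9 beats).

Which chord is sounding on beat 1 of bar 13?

Beat 1 of bar 13 is beat (13−1)×3 + 1 = 37 overall.
Running totals: Db6 ends at 3, Eb7 ends at 4, Bm ends at 11, F ends at 15, Edim ends at 18, Bm ends at 25, Eb7 ends at 30, G6 ends at 31, Cadd9 ends at 34, Emaj7 ends at 37.
Beat 37 falls within Emaj7.

Emaj7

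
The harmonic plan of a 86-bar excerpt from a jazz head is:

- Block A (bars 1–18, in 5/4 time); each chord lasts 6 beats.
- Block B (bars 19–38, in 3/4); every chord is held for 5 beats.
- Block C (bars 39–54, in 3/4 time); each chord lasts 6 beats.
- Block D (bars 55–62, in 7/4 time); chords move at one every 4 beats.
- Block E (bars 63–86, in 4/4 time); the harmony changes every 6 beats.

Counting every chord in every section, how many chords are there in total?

65 chords

A has 90 beats and chords last 6 each, so 15 chords.
B has 60 beats and chords last 5 each, so 12 chords.
C has 48 beats and chords last 6 each, so 8 chords.
D has 56 beats and chords last 4 each, so 14 chords.
E has 96 beats and chords last 6 each, so 16 chords.
Total: 15 + 12 + 8 + 14 + 16 = 65.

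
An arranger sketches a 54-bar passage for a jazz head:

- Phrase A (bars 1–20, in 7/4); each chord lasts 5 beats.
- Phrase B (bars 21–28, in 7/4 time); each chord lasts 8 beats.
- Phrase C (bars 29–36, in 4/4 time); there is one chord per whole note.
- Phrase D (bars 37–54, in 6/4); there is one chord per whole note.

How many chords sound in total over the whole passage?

70 chords

A has 140 beats and chords last 5 each, so 28 chords.
B has 56 beats and chords last 8 each, so 7 chords.
C has 32 beats and chords last 4 each, so 8 chords.
D has 108 beats and chords last 4 each, so 27 chords.
Total: 28 + 7 + 8 + 27 = 70.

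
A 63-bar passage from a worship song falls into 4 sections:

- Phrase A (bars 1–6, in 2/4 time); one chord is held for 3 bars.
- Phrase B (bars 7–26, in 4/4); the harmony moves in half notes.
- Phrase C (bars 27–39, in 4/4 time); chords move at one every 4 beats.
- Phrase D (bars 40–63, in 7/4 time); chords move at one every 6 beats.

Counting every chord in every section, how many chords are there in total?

83 chords

A: 6 bars × 2 beats = 12 beats; 6 beats/chord → 2 chords.
B: 20 bars × 4 beats = 80 beats; 2 beats/chord → 40 chords.
C: 13 bars × 4 beats = 52 beats; 4 beats/chord → 13 chords.
D: 24 bars × 7 beats = 168 beats; 6 beats/chord → 28 chords.
Total: 2 + 40 + 13 + 28 = 83.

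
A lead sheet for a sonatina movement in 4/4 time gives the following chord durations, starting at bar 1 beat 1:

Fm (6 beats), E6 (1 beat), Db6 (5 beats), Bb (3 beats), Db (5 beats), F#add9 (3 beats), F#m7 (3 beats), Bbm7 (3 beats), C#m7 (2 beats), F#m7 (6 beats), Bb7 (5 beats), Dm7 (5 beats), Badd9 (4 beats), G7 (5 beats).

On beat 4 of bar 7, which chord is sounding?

Beat 4 of bar 7 is beat (7−1)×4 + 4 = 28 overall.
Running totals: Fm ends at 6, E6 ends at 7, Db6 ends at 12, Bb ends at 15, Db ends at 20, F#add9 ends at 23, F#m7 ends at 26, Bbm7 ends at 29.
Beat 28 falls within Bbm7.

Bbm7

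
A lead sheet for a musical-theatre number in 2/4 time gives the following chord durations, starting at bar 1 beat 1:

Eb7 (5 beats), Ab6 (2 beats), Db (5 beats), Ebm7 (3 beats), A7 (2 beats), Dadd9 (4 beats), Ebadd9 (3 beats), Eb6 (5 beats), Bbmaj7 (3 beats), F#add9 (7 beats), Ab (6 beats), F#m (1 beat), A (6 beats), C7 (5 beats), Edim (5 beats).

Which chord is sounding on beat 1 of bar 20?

Beat 1 of bar 20 is beat (20−1)×2 + 1 = 39 overall.
Running totals: Eb7 ends at 5, Ab6 ends at 7, Db ends at 12, Ebm7 ends at 15, A7 ends at 17, Dadd9 ends at 21, Ebadd9 ends at 24, Eb6 ends at 29, Bbmaj7 ends at 32, F#add9 ends at 39.
Beat 39 falls within F#add9.

F#add9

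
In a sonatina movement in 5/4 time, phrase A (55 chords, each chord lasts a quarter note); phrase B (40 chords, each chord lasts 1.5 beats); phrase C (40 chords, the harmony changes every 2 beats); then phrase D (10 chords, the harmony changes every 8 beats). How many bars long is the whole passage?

A: 55 × 1 = 55 beats = 11 bars.
B: 40 × 1.5 = 60 beats = 12 bars.
C: 40 × 2 = 80 beats = 16 bars.
D: 10 × 8 = 80 beats = 16 bars.
Total: 11 + 12 + 16 + 16 = 55 bars.

55 bars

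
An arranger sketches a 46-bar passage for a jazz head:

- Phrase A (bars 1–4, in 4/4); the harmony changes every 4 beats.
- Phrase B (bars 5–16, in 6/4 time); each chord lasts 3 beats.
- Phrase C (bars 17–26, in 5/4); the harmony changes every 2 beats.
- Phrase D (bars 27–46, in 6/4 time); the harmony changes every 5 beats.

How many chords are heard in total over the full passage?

A: 4·4 = 16 beats, 16/4 = 4 chords.
B: 12·6 = 72 beats, 72/3 = 24 chords.
C: 10·5 = 50 beats, 50/2 = 25 chords.
D: 20·6 = 120 beats, 120/5 = 24 chords.
Total: 4 + 24 + 25 + 24 = 77.

77 chords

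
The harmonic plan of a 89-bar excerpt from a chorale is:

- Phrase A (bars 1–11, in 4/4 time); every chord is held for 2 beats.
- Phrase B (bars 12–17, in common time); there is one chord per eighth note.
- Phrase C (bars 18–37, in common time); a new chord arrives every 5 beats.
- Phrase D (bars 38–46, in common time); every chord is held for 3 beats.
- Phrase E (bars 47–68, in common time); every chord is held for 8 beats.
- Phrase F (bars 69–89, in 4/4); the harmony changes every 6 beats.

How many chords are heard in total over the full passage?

A has 44 beats and chords last 2 each, so 22 chords.
B has 24 beats and chords last 0.5 each, so 48 chords.
C has 80 beats and chords last 5 each, so 16 chords.
D has 36 beats and chords last 3 each, so 12 chords.
E has 88 beats and chords last 8 each, so 11 chords.
F has 84 beats and chords last 6 each, so 14 chords.
Total: 22 + 48 + 16 + 12 + 11 + 14 = 123.

123 chords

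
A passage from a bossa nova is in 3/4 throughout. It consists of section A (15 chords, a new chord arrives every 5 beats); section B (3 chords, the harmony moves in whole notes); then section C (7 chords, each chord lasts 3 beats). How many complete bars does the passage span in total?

36 bars

A: 15 × 5 = 75 beats = 25 bars.
B: 3 × 4 = 12 beats = 4 bars.
C: 7 × 3 = 21 beats = 7 bars.
Total: 25 + 4 + 7 = 36 bars.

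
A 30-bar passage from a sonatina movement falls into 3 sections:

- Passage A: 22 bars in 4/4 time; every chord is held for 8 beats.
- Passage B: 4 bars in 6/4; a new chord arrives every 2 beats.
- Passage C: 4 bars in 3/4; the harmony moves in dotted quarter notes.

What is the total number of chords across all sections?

A: 22·4 = 88 beats, 88/8 = 11 chords.
B: 4·6 = 24 beats, 24/2 = 12 chords.
C: 4·3 = 12 beats, 12/1.5 = 8 chords.
Total: 11 + 12 + 8 = 31.

31 chords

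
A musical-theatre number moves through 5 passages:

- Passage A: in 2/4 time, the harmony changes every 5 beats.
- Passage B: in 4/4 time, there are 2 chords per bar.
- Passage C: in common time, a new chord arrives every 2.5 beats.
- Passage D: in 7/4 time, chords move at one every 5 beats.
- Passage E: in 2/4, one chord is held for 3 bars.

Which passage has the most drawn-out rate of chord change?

A: 2/5 = 0.4 chords/bar.
B: 4/2 = 2 chords/bar.
C: 4/2.5 = 1.6 chords/bar.
D: 7/5 = 1.4 chords/bar.
E: 2/6 = 1/3 chords/bar.
Slowest is E at 1/3 chords/bar.

Passage E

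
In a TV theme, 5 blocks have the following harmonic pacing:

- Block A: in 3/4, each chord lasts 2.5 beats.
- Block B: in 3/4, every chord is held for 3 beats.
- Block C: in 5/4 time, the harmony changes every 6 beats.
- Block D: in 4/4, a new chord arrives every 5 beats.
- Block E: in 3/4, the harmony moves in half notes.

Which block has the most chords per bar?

A: 3/2.5 = 1.2 chords/bar.
B: 3/3 = 1 chord/bar.
C: 5/6 = 5/6 chords/bar.
D: 4/5 = 0.8 chords/bar.
E: 3/2 = 1.5 chords/bar.
Fastest is E at 1.5 chords/bar.

Block E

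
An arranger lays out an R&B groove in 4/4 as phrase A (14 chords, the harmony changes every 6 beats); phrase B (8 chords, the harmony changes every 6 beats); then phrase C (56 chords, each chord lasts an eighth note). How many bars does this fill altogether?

A: 14 × 6 = 84 beats = 21 bars.
B: 8 × 6 = 48 beats = 12 bars.
C: 56 × 0.5 = 28 beats = 7 bars.
Total: 21 + 12 + 7 = 40 bars.

40 bars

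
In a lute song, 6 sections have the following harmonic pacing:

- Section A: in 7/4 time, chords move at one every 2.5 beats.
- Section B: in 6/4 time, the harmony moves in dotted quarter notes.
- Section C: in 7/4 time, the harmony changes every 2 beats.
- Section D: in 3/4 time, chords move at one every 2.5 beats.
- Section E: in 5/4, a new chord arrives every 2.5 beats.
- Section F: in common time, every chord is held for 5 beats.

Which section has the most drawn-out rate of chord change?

Section F

A: each chord is 2.5 beats in 7/4, so 2.8 per bar.
B: each chord is 1.5 beats in 6/4, so 4 per bar.
C: each chord is 2 beats in 7/4, so 3.5 per bar.
D: each chord is 2.5 beats in 3/4, so 1.2 per bar.
E: each chord is 2.5 beats in 5/4, so 2 per bar.
F: each chord is 5 beats in 4/4, so 0.8 per bar.
Slowest is F at 0.8 chords/bar.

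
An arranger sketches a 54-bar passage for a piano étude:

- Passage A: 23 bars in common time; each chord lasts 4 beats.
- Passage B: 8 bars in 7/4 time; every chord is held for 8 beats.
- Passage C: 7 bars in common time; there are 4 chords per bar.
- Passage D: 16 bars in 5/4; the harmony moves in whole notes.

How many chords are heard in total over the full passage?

78 chords

A: 23·4 = 92 beats, 92/4 = 23 chords.
B: 8·7 = 56 beats, 56/8 = 7 chords.
C: 7·4 = 28 beats, 28/1 = 28 chords.
D: 16·5 = 80 beats, 80/4 = 20 chords.
Total: 23 + 7 + 28 + 20 = 78.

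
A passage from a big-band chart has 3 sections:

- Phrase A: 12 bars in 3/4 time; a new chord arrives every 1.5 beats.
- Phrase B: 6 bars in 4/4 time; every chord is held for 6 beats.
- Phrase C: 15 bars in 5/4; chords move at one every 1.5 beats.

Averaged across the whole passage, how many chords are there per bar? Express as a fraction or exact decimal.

26/11 chords per bar

A: 12 bars of 3 beats is 36 beats; at 1.5 beats each that's 24 chords.
B: 6 bars of 4 beats is 24 beats; at 6 beats each that's 4 chords.
C: 15 bars of 5 beats is 75 beats; at 1.5 beats each that's 50 chords.
Overall: 78 chords over 33 bars → 78/33 = 26/11 chords per bar.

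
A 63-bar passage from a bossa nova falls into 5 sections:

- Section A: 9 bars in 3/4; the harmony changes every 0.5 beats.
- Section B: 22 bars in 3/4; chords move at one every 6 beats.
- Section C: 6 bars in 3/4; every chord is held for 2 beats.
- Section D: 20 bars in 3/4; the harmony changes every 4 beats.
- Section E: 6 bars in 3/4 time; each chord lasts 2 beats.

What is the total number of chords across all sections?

A: 9·3 = 27 beats, 27/0.5 = 54 chords.
B: 22·3 = 66 beats, 66/6 = 11 chords.
C: 6·3 = 18 beats, 18/2 = 9 chords.
D: 20·3 = 60 beats, 60/4 = 15 chords.
E: 6·3 = 18 beats, 18/2 = 9 chords.
Total: 54 + 11 + 9 + 15 + 9 = 98.

98 chords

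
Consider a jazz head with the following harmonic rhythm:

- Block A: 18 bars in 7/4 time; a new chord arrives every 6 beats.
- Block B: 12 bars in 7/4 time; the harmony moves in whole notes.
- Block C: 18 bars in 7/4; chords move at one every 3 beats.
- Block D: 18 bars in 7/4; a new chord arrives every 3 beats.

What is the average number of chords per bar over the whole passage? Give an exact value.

21/11 chords per bar

A: 18 × 7 = 126 beats ÷ 6 = 21 chords.
B: 12 × 7 = 84 beats ÷ 4 = 21 chords.
C: 18 × 7 = 126 beats ÷ 3 = 42 chords.
D: 18 × 7 = 126 beats ÷ 3 = 42 chords.
Overall: 126 chords over 66 bars → 126/66 = 21/11 chords per bar.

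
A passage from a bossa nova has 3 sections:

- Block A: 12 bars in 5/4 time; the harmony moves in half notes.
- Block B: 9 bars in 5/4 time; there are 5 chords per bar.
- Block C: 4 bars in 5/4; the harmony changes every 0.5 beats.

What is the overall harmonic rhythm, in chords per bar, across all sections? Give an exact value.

A: 12 bars of 5 beats is 60 beats; at 2 beats each that's 30 chords.
B: 9 bars of 5 beats is 45 beats; at 1 beat each that's 45 chords.
C: 4 bars of 5 beats is 20 beats; at 0.5 beats each that's 40 chords.
Overall: 115 chords over 25 bars → 115/25 = 4.6 chords per bar.

4.6 chords per bar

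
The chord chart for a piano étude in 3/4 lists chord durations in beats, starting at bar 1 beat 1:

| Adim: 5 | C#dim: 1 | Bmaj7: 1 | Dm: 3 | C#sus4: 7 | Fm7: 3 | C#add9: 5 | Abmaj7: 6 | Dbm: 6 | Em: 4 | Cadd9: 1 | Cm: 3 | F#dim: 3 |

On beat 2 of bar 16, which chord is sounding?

F#dim

Beat 2 of bar 16 is beat (16−1)×3 + 2 = 47 overall.
Running totals: Adim ends at 5, C#dim ends at 6, Bmaj7 ends at 7, Dm ends at 10, C#sus4 ends at 17, Fm7 ends at 20, C#add9 ends at 25, Abmaj7 ends at 31, Dbm ends at 37, Em ends at 41, Cadd9 ends at 42, Cm ends at 45, F#dim ends at 48.
Beat 47 falls within F#dim.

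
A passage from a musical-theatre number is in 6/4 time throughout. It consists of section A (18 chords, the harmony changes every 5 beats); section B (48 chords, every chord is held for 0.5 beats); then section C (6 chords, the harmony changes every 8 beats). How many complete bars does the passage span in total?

27 bars

A: 18 × 5 = 90 beats = 15 bars.
B: 48 × 0.5 = 24 beats = 4 bars.
C: 6 × 8 = 48 beats = 8 bars.
Total: 15 + 4 + 8 = 27 bars.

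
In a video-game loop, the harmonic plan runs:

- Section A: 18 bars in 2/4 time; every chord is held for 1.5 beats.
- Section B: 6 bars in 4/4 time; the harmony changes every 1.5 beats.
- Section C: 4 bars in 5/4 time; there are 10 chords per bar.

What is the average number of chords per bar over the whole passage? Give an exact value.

20/7 chords per bar

A: 18 bars of 2 beats is 36 beats; at 1.5 beats each that's 24 chords.
B: 6 bars of 4 beats is 24 beats; at 1.5 beats each that's 16 chords.
C: 4 bars of 5 beats is 20 beats; at 0.5 beats each that's 40 chords.
Overall: 80 chords over 28 bars → 80/28 = 20/7 chords per bar.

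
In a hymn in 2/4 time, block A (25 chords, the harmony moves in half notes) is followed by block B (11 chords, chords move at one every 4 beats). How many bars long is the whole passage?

47 bars

A: 25 × 2 = 50 beats = 25 bars.
B: 11 × 4 = 44 beats = 22 bars.
Total: 25 + 22 = 47 bars.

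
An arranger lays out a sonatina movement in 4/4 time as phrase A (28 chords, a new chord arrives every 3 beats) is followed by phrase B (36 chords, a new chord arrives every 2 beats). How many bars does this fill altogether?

A: 28 × 3 = 84 beats = 21 bars.
B: 36 × 2 = 72 beats = 18 bars.
Total: 21 + 18 = 39 bars.

39 bars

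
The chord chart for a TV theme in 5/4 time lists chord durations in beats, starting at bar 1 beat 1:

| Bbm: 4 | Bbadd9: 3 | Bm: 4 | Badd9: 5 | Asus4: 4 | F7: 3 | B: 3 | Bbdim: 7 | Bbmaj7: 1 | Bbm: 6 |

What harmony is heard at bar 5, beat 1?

F7

Beat 1 of bar 5 is beat (5−1)×5 + 1 = 21 overall.
Running totals: Bbm ends at 4, Bbadd9 ends at 7, Bm ends at 11, Badd9 ends at 16, Asus4 ends at 20, F7 ends at 23.
Beat 21 falls within F7.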